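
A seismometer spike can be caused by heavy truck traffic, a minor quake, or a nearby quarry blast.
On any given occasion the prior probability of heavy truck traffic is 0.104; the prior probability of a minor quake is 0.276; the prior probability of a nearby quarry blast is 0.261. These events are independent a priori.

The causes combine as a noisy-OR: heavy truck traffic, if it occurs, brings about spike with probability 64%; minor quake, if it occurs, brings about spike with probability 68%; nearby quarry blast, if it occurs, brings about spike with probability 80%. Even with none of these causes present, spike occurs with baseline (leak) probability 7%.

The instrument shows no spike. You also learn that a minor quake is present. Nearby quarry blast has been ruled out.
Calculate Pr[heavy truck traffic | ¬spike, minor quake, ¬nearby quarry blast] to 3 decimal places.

Pr[heavy truck traffic | ¬spike, minor quake, ¬nearby quarry blast] ≈ 0.040

Under noisy-OR, P(spike | causes) = 1 − (1−0.07)·∏(1−qᵢ) over the active causes.
Numerator (weight on configurations with heavy truck traffic): 0.107136×0.104 = 0.011142
Normalizer over all consistent configurations: 0.2976×0.896 + 0.107136×0.104 = 0.277792
P(heavy truck traffic | ¬spike, minor quake, ¬nearby quarry blast) = 0.011142/0.277792 ≈ 0.040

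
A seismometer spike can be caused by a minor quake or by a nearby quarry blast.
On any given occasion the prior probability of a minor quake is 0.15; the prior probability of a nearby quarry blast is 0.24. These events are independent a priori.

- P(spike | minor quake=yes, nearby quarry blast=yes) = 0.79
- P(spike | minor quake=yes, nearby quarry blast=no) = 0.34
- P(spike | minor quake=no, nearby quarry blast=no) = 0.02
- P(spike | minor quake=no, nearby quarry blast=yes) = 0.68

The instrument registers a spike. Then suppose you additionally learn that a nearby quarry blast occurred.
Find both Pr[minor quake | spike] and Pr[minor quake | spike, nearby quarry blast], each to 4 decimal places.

P(spike) = 0.02*0.85*0.76 + 0.68*0.85*0.24 + 0.34*0.15*0.76 + 0.79*0.15*0.24 = 0.012920 + 0.138720 + 0.038760 + 0.028440 = 0.218840
The minor quake-present share is 0.038760 + 0.028440 = 0.067200.
Hence the posterior is 0.067200/0.218840 ≈ 0.3071.

Now also conditioning on nearby quarry blast=true:
P(spike | nearby quarry blast) = 0.68*0.85 + 0.79*0.15 = 0.578000 + 0.118500 = 0.696500
The minor quake-present share is 0.79*0.15 = 0.118500.
P(minor quake | spike, nearby quarry blast) = 0.118500 / 0.696500 ≈ 0.1701

Pr[minor quake | spike] ≈ 0.3071; Pr[minor quake | spike, nearby quarry blast] ≈ 0.1701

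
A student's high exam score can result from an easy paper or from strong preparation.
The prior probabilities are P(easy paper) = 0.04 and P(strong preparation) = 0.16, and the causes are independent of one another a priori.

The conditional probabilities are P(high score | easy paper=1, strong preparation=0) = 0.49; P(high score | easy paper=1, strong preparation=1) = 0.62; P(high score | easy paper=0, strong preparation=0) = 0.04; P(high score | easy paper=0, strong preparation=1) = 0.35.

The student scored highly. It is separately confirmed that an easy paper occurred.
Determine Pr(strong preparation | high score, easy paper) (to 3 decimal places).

By total probability over both values of strong preparation:
  P(high score | easy paper) = 0.49×0.84 + 0.62×0.16
        = 0.411600 + 0.099200 = 0.510800
Keeping only the strong preparation-present terms gives 0.099200, so
  P(strong preparation | high score, easy paper) = 0.099200 / 0.510800 ≈ 0.194

Pr(strong preparation | high score, easy paper) ≈ 0.194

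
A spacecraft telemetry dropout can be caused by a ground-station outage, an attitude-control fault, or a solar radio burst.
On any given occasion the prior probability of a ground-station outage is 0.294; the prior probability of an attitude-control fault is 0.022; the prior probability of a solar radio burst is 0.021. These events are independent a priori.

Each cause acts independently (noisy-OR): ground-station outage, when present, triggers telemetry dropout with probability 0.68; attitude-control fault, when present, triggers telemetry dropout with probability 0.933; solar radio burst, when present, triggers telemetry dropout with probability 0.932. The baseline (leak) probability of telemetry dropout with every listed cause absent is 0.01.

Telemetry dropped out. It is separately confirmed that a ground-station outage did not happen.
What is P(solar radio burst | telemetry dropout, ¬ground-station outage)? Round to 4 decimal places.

Under noisy-OR, P(telemetry dropout | causes) = 1 − (1−0.01)·∏(1−qᵢ) over the active causes.
Enumerate the 4 (attitude-control fault, solar radio burst) configurations and weight by the priors:
  P(telemetry dropout | ¬ground-station outage) = 0.01·0.978·0.979 + 0.93268·0.978·0.021 + 0.93367·0.022·0.979 + 0.99549·0.022·0.021
        = 0.009575 + 0.019155 + 0.020109 + 0.000460 = 0.049299
Keeping only the solar radio burst-present terms gives 0.019615, so
  P(solar radio burst | telemetry dropout, ¬ground-station outage) = 0.019615 / 0.049299 ≈ 0.3979

P(solar radio burst | telemetry dropout, ¬ground-station outage) ≈ 0.3979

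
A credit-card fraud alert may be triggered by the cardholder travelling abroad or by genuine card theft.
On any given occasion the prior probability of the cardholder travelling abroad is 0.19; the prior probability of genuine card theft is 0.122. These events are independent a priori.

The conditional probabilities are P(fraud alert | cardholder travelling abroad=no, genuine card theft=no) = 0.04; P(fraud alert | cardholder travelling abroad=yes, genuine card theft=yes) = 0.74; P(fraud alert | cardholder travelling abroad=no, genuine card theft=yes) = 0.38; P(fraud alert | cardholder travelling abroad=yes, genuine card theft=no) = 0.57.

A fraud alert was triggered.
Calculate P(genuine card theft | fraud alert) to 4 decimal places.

P(genuine card theft | fraud alert) ≈ 0.3069

P(fraud alert) = 0.04·0.81·0.878 + 0.38·0.81·0.122 + 0.57·0.19·0.878 + 0.74·0.19·0.122 = 0.028447 + 0.037552 + 0.095087 + 0.017153 = 0.178239
Of this, 0.054705 comes from 0.037552 + 0.017153 (the genuine card theft=true cases).
P(genuine card theft | fraud alert) = 0.054705 / 0.178239 ≈ 0.3069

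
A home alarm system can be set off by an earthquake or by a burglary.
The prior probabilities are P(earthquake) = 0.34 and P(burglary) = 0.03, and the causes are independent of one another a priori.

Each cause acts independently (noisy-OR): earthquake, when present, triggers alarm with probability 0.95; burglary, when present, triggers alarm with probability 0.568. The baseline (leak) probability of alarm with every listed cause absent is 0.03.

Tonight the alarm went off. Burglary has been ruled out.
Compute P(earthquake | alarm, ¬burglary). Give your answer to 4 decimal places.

Under noisy-OR, P(alarm | causes) = 1 − (1−0.03)·∏(1−qᵢ) over the active causes.
P(alarm | ¬burglary) = 0.03·0.66 + 0.9515·0.34 = 0.019800 + 0.323510 = 0.343310
Of this, 0.323510 comes from 0.9515·0.34 (the earthquake=true cases).
P(earthquake | alarm, ¬burglary) = 0.323510 / 0.343310 ≈ 0.9423

P(earthquake | alarm, ¬burglary) ≈ 0.9423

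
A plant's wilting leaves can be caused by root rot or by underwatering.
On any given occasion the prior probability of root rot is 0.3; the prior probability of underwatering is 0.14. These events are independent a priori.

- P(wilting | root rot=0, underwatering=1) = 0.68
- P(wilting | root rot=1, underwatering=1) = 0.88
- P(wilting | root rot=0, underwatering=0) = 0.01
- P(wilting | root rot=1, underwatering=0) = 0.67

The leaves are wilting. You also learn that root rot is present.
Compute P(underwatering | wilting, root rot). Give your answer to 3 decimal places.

Sum P(wilting|·) weighted by the priors over both values of underwatering:
  P(wilting | root rot) = 0.67·0.86 + 0.88·0.14
        = 0.576200 + 0.123200 = 0.699400
The terms with underwatering present sum to 0.123200, so
  P(underwatering | wilting, root rot) = 0.123200 / 0.699400 ≈ 0.176

P(underwatering | wilting, root rot) ≈ 0.176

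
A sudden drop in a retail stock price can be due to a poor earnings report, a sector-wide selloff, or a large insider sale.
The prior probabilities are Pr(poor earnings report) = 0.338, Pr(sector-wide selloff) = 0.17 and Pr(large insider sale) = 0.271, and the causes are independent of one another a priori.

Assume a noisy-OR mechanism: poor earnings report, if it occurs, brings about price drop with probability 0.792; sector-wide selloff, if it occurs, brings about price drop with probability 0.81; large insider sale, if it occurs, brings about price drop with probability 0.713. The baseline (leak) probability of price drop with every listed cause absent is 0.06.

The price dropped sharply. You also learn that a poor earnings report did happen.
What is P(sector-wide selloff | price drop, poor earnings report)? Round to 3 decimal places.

Under noisy-OR, P(price drop | causes) = 1 − (1−0.06)·∏(1−qᵢ) over the active causes.
Numerator (weight on configurations with sector-wide selloff): 0.119326 + 0.045579 = 0.164905
The normalizing constant is 0.80448*0.83*0.729 + 0.943886*0.83*0.271 + 0.962851*0.17*0.729 + 0.989338*0.17*0.271 = 0.863980
P(sector-wide selloff | price drop, poor earnings report) = 0.164905/0.863980 ≈ 0.191

P(sector-wide selloff | price drop, poor earnings report) ≈ 0.191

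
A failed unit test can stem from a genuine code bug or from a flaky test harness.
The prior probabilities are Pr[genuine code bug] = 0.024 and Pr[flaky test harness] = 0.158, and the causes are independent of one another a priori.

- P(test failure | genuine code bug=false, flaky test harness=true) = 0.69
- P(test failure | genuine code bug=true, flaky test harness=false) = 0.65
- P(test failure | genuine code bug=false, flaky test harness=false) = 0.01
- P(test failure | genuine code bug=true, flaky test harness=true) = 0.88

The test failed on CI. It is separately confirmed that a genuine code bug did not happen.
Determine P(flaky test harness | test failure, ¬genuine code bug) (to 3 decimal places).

Numerator (weight on configurations with flaky test harness): 0.69*0.158 = 0.109020
Normalizer over all consistent configurations: 0.01*0.842 + 0.69*0.158 = 0.117440
Posterior = 0.109020 / 0.117440 ≈ 0.928

P(flaky test harness | test failure, ¬genuine code bug) ≈ 0.928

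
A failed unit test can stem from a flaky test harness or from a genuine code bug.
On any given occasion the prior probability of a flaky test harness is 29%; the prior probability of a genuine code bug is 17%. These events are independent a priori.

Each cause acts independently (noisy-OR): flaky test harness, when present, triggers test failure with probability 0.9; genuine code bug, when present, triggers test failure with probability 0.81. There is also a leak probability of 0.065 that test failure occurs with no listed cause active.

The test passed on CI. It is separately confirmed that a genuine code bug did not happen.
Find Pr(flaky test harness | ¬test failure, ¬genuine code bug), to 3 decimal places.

Under noisy-OR, P(test failure | causes) = 1 − (1−0.065)·∏(1−qᵢ) over the active causes.
Numerator (weight on configurations with flaky test harness): 0.0935*0.29 = 0.027115
Denominator P(¬test failure | ¬genuine code bug): 0.935*0.71 + 0.0935*0.29 = 0.690965
P(flaky test harness | ¬test failure, ¬genuine code bug) = 0.027115/0.690965 ≈ 0.039

Pr(flaky test harness | ¬test failure, ¬genuine code bug) ≈ 0.039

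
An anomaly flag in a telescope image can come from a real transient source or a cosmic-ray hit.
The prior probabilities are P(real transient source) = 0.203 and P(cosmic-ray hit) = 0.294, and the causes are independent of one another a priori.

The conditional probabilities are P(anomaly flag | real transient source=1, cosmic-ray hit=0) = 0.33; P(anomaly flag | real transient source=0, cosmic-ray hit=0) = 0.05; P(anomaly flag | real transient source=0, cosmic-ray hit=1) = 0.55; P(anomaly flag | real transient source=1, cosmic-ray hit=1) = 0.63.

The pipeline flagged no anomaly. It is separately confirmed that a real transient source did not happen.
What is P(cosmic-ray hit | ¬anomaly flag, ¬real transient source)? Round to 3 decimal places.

P(¬anomaly flag | ¬real transient source) = 0.95×0.706 + 0.45×0.294 = 0.670700 + 0.132300 = 0.803000
Of this, 0.132300 comes from 0.45×0.294 (the cosmic-ray hit=true cases).
P(cosmic-ray hit | ¬anomaly flag, ¬real transient source) = 0.132300 / 0.803000 ≈ 0.165

P(cosmic-ray hit | ¬anomaly flag, ¬real transient source) ≈ 0.165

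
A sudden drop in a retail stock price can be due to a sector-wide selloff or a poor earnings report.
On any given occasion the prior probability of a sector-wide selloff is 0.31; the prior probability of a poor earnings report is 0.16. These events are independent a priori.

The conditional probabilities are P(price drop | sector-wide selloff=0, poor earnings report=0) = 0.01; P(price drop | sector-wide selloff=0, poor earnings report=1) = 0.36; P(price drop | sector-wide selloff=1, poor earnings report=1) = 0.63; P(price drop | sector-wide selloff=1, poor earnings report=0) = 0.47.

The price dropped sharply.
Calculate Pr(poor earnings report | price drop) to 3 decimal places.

P(price drop) = 0.01*0.69*0.84 + 0.36*0.69*0.16 + 0.47*0.31*0.84 + 0.63*0.31*0.16 = 0.005796 + 0.039744 + 0.122388 + 0.031248 = 0.199176
Of this, 0.070992 comes from 0.039744 + 0.031248 (the poor earnings report=true cases).
Hence the posterior is 0.070992/0.199176 ≈ 0.356.

Pr(poor earnings report | price drop) ≈ 0.356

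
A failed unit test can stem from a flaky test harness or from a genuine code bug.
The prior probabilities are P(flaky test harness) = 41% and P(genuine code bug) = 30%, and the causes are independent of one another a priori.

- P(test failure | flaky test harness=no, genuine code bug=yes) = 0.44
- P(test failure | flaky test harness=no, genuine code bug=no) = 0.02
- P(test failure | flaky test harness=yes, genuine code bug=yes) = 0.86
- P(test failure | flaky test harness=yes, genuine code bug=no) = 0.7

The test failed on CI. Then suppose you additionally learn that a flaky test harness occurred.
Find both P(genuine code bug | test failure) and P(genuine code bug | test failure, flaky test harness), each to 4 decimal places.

Weight on genuine code bug=true, given the evidence: 0.077880 + 0.105780 = 0.183660
The normalizing constant is 0.02*0.59*0.7 + 0.44*0.59*0.3 + 0.7*0.41*0.7 + 0.86*0.41*0.3 = 0.392820
P(genuine code bug | test failure) = 0.183660/0.392820 ≈ 0.4675

Now also conditioning on flaky test harness=true:
P(test failure | flaky test harness) = 0.7*0.7 + 0.86*0.3 = 0.490000 + 0.258000 = 0.748000
Restricting to configurations with genuine code bug present: 0.86*0.3 = 0.258000.
So P(genuine code bug | test failure, flaky test harness) = 0.258000/0.748000 ≈ 0.3449.

P(genuine code bug | test failure) ≈ 0.4675; P(genuine code bug | test failure, flaky test harness) ≈ 0.3449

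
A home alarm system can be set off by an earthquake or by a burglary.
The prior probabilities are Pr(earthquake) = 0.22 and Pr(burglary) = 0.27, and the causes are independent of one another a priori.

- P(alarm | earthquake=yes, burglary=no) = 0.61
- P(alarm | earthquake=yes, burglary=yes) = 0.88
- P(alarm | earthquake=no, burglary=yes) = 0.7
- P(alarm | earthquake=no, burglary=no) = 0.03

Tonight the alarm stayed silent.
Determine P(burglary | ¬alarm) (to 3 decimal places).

Enumerate the 4 (earthquake, burglary) configurations and weight by the priors:
  P(¬alarm) = 0.97×0.78×0.73 + 0.3×0.78×0.27 + 0.39×0.22×0.73 + 0.12×0.22×0.27
        = 0.552318 + 0.063180 + 0.062634 + 0.007128 = 0.685260
Keeping only the burglary-present terms gives 0.070308, so
  P(burglary | ¬alarm) = 0.070308 / 0.685260 ≈ 0.103

P(burglary | ¬alarm) ≈ 0.103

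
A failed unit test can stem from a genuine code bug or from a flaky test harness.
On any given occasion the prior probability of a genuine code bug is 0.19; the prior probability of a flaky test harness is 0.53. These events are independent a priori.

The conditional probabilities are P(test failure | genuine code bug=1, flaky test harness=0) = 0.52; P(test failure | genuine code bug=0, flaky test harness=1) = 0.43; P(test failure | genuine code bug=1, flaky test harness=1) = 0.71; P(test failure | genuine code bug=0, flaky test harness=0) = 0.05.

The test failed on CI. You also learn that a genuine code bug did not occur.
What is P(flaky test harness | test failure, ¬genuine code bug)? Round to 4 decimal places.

P(flaky test harness | test failure, ¬genuine code bug) ≈ 0.9065

By total probability over both values of flaky test harness:
  P(test failure | ¬genuine code bug) = 0.05*0.47 + 0.43*0.53
        = 0.023500 + 0.227900 = 0.251400
The terms with flaky test harness present sum to 0.227900, so
  P(flaky test harness | test failure, ¬genuine code bug) = 0.227900 / 0.251400 ≈ 0.9065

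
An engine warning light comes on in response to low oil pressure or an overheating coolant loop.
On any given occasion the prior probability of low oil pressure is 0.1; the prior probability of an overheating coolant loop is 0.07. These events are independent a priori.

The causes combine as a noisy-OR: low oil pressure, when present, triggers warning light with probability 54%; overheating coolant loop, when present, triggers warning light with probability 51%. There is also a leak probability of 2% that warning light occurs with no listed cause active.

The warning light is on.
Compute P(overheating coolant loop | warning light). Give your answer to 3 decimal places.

P(overheating coolant loop | warning light) ≈ 0.360

Under noisy-OR, P(warning light | causes) = 1 − (1−0.02)·∏(1−qᵢ) over the active causes.
Enumerate the 4 (low oil pressure, overheating coolant loop) configurations and weight by the priors:
  P(warning light) = 0.02×0.9×0.93 + 0.5198×0.9×0.07 + 0.5492×0.1×0.93 + 0.779108×0.1×0.07
        = 0.016740 + 0.032747 + 0.051076 + 0.005454 = 0.106017
Configurations with overheating coolant loop contribute 0.038201, so
  P(overheating coolant loop | warning light) = 0.038201 / 0.106017 ≈ 0.360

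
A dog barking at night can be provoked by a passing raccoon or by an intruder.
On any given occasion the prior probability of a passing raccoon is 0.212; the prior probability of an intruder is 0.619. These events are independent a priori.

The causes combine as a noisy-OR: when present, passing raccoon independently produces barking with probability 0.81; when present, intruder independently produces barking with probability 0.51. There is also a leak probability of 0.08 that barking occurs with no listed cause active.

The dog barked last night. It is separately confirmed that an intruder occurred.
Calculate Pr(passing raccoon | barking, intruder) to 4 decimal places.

Pr(passing raccoon | barking, intruder) ≈ 0.3093

Under noisy-OR, P(barking | causes) = 1 − (1−0.08)·∏(1−qᵢ) over the active causes.
Enumerate both values of passing raccoon and weight by the priors:
  P(barking | intruder) = 0.5492*0.788 + 0.914348*0.212
        = 0.432770 + 0.193842 = 0.626612
Configurations with passing raccoon contribute 0.193842, so
  P(passing raccoon | barking, intruder) = 0.193842 / 0.626612 ≈ 0.3093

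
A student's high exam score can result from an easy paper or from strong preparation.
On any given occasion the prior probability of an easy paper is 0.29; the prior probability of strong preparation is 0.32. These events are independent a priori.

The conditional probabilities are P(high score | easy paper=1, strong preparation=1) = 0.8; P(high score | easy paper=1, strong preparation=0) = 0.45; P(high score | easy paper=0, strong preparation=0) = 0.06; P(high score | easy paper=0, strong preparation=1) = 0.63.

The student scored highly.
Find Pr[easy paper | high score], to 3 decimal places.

For the numerator, keep only easy paper=true terms: 0.088740 + 0.074240 = 0.162980
The normalizing constant is 0.06×0.71×0.68 + 0.63×0.71×0.32 + 0.45×0.29×0.68 + 0.8×0.29×0.32 = 0.335084
Posterior = 0.162980 / 0.335084 ≈ 0.486

Pr[easy paper | high score] ≈ 0.486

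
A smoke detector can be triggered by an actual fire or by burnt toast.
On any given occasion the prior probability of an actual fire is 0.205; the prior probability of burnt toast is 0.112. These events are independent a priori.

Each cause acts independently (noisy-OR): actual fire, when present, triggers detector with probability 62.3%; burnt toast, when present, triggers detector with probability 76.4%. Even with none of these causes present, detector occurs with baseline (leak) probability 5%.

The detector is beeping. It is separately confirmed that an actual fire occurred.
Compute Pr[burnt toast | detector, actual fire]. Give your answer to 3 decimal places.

Under noisy-OR, P(detector | causes) = 1 − (1−0.05)·∏(1−qᵢ) over the active causes.
P(detector | actual fire) = 0.64185×0.888 + 0.915477×0.112 = 0.569963 + 0.102533 = 0.672496
Of this, 0.102533 comes from 0.915477×0.112 (the burnt toast=true cases).
Hence the posterior is 0.102533/0.672496 ≈ 0.152.

Pr[burnt toast | detector, actual fire] ≈ 0.152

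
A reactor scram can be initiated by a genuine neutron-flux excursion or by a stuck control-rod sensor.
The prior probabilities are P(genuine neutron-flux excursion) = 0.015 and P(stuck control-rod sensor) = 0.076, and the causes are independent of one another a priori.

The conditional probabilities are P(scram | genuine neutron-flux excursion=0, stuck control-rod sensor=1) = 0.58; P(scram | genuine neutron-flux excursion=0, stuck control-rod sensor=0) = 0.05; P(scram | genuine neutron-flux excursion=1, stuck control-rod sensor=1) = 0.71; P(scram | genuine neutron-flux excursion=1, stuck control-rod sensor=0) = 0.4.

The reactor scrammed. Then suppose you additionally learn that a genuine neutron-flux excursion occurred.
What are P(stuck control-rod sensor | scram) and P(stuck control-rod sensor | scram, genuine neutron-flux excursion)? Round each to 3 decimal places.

P(stuck control-rod sensor | scram) ≈ 0.464; P(stuck control-rod sensor | scram, genuine neutron-flux excursion) ≈ 0.127

Weight on stuck control-rod sensor=true, given the evidence: 0.043419 + 0.000809 = 0.044228
Normalizer over all consistent configurations: 0.05×0.985×0.924 + 0.58×0.985×0.076 + 0.4×0.015×0.924 + 0.71×0.015×0.076 = 0.095279
P(stuck control-rod sensor | scram) = 0.044228/0.095279 ≈ 0.464

Now also conditioning on genuine neutron-flux excursion=true:
P(scram | genuine neutron-flux excursion) = 0.4×0.924 + 0.71×0.076 = 0.369600 + 0.053960 = 0.423560
Of this, 0.053960 comes from 0.71×0.076 (the stuck control-rod sensor=true cases).
Hence the posterior is 0.053960/0.423560 ≈ 0.127.
Conditioning on genuine neutron-flux excursion lowers the posterior on stuck control-rod sensor: the classic explaining-away effect in a common-effect structure.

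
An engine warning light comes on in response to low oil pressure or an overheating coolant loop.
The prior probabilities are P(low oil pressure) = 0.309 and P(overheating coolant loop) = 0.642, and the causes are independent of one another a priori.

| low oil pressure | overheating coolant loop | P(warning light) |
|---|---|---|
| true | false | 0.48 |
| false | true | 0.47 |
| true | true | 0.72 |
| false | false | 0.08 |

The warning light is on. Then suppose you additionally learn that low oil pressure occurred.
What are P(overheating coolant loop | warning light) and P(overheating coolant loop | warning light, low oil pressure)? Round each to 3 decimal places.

P(overheating coolant loop | warning light) ≈ 0.828; P(overheating coolant loop | warning light, low oil pressure) ≈ 0.729

By total probability over the 4 (low oil pressure, overheating coolant loop) configurations:
  P(warning light) = 0.08·0.691·0.358 + 0.47·0.691·0.642 + 0.48·0.309·0.358 + 0.72·0.309·0.642
        = 0.019790 + 0.208502 + 0.053099 + 0.142832 = 0.424223
Keeping only the overheating coolant loop-present terms gives 0.351334, so
  P(overheating coolant loop | warning light) = 0.351334 / 0.424223 ≈ 0.828

Now also conditioning on low oil pressure=true:
Numerator (weight on configurations with overheating coolant loop): 0.72*0.642 = 0.462240
Normalizer over all consistent configurations: 0.48*0.358 + 0.72*0.642 = 0.634080
Posterior = 0.462240 / 0.634080 ≈ 0.729
This is intercausal reasoning (explaining away): once low oil pressure accounts for the warning light, overheating coolant loop becomes less likely.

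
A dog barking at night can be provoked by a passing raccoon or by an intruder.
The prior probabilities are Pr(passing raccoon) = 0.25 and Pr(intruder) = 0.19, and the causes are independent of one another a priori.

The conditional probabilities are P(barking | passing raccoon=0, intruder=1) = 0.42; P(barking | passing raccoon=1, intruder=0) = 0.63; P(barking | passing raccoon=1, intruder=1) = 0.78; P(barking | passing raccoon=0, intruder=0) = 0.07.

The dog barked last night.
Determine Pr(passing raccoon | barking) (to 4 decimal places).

Enumerate the 4 (passing raccoon, intruder) configurations and weight by the priors:
  P(barking) = 0.07*0.75*0.81 + 0.42*0.75*0.19 + 0.63*0.25*0.81 + 0.78*0.25*0.19
        = 0.042525 + 0.059850 + 0.127575 + 0.037050 = 0.267000
Configurations with passing raccoon contribute 0.164625, so
  P(passing raccoon | barking) = 0.164625 / 0.267000 ≈ 0.6166

Pr(passing raccoon | barking) ≈ 0.6166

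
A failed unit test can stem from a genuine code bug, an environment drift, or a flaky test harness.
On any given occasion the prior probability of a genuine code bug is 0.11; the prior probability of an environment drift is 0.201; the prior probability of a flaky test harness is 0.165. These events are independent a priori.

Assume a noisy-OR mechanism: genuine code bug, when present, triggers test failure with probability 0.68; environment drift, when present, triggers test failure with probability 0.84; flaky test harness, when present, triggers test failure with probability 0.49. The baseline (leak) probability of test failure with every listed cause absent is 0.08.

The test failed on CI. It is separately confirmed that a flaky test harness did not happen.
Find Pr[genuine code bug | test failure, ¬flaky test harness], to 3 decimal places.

Pr[genuine code bug | test failure, ¬flaky test harness] ≈ 0.284

Under noisy-OR, P(test failure | causes) = 1 − (1−0.08)·∏(1−qᵢ) over the active causes.
Enumerate the 4 (genuine code bug, environment drift) configurations and weight by the priors:
  P(test failure | ¬flaky test harness) = 0.08*0.89*0.799 + 0.8528*0.89*0.201 + 0.7056*0.11*0.799 + 0.952896*0.11*0.201
        = 0.056889 + 0.152557 + 0.062015 + 0.021069 = 0.292530
The terms with genuine code bug present sum to 0.083084, so
  P(genuine code bug | test failure, ¬flaky test harness) = 0.083084 / 0.292530 ≈ 0.284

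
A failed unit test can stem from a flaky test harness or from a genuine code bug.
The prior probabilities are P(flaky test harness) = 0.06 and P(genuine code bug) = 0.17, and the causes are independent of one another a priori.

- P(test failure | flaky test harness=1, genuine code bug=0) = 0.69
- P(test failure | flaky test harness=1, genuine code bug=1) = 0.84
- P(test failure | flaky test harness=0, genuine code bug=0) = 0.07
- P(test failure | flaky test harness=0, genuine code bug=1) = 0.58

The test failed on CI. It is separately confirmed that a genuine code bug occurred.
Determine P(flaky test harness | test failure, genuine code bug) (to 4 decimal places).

P(test failure | genuine code bug) = 0.58·0.94 + 0.84·0.06 = 0.545200 + 0.050400 = 0.595600
Of this, 0.050400 comes from 0.84·0.06 (the flaky test harness=true cases).
So P(flaky test harness | test failure, genuine code bug) = 0.050400/0.595600 ≈ 0.0846.

P(flaky test harness | test failure, genuine code bug) ≈ 0.0846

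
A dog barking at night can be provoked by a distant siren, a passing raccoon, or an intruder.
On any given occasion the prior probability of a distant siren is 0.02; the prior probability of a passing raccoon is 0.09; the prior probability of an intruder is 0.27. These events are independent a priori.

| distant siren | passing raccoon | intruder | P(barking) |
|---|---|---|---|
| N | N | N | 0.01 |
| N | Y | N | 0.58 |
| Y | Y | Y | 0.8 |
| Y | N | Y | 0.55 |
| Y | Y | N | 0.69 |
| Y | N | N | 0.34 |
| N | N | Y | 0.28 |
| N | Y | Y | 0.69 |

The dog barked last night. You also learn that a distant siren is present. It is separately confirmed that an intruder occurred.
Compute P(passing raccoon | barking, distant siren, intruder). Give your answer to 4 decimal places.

P(passing raccoon | barking, distant siren, intruder) ≈ 0.1258

P(barking | distant siren, intruder) = 0.55×0.91 + 0.8×0.09 = 0.500500 + 0.072000 = 0.572500
Of this, 0.072000 comes from 0.8×0.09 (the passing raccoon=true cases).
P(passing raccoon | barking, distant siren, intruder) = 0.072000 / 0.572500 ≈ 0.1258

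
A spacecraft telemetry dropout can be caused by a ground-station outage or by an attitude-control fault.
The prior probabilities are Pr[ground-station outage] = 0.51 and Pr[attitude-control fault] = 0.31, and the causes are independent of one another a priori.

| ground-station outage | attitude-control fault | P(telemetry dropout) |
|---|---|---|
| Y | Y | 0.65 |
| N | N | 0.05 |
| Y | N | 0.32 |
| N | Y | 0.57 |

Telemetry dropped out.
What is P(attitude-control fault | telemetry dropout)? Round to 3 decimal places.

P(telemetry dropout) = 0.05×0.49×0.69 + 0.57×0.49×0.31 + 0.32×0.51×0.69 + 0.65×0.51×0.31 = 0.016905 + 0.086583 + 0.112608 + 0.102765 = 0.318861
Of this, 0.189348 comes from 0.086583 + 0.102765 (the attitude-control fault=true cases).
Hence the posterior is 0.189348/0.318861 ≈ 0.594.

P(attitude-control fault | telemetry dropout) ≈ 0.594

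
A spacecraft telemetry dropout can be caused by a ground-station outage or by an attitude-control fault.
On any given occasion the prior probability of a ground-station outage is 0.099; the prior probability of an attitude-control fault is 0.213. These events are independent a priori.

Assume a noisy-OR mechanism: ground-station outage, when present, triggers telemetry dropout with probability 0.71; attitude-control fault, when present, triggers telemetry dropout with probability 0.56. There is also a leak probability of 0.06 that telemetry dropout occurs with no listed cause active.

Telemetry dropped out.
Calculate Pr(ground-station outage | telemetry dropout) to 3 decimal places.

Under noisy-OR, P(telemetry dropout | causes) = 1 − (1−0.06)·∏(1−qᵢ) over the active causes.
P(telemetry dropout) = 0.06×0.901×0.787 + 0.5864×0.901×0.213 + 0.7274×0.099×0.787 + 0.880056×0.099×0.213 = 0.042545 + 0.112538 + 0.056674 + 0.018558 = 0.230315
Restricting to configurations with ground-station outage present: 0.056674 + 0.018558 = 0.075232.
So P(ground-station outage | telemetry dropout) = 0.075232/0.230315 ≈ 0.327.

Pr(ground-station outage | telemetry dropout) ≈ 0.327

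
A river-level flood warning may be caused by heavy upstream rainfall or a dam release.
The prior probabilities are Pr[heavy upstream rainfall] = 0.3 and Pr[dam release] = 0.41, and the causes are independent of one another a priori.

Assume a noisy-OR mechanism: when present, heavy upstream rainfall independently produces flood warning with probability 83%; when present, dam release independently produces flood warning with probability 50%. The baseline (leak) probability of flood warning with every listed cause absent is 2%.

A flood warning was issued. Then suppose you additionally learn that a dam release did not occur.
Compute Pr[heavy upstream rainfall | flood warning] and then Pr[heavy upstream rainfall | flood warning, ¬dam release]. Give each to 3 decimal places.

Pr[heavy upstream rainfall | flood warning] ≈ 0.627; Pr[heavy upstream rainfall | flood warning, ¬dam release] ≈ 0.947

Under noisy-OR, P(flood warning | causes) = 1 − (1−0.02)·∏(1−qᵢ) over the active causes.
P(flood warning) = 0.02·0.7·0.59 + 0.51·0.7·0.41 + 0.8334·0.3·0.59 + 0.9167·0.3·0.41 = 0.008260 + 0.146370 + 0.147512 + 0.112754 = 0.414896
The heavy upstream rainfall-present share is 0.147512 + 0.112754 = 0.260266.
So P(heavy upstream rainfall | flood warning) = 0.260266/0.414896 ≈ 0.627.

Now also conditioning on dam release≠true:
P(flood warning | ¬dam release) = 0.02·0.7 + 0.8334·0.3 = 0.014000 + 0.250020 = 0.264020
Restricting to configurations with heavy upstream rainfall present: 0.8334·0.3 = 0.250020.
Hence the posterior is 0.250020/0.264020 ≈ 0.947.
Ruling out dam release raises the posterior on heavy upstream rainfall — the flip side of explaining away.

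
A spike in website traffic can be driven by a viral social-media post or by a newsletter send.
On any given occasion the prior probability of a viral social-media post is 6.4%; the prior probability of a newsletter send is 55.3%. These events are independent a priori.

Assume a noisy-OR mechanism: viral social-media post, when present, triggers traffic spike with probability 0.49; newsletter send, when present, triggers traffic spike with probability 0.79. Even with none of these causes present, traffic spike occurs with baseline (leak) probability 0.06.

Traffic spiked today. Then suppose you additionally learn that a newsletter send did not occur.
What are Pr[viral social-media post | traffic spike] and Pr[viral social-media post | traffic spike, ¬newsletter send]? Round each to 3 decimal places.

Pr[viral social-media post | traffic spike] ≈ 0.096; Pr[viral social-media post | traffic spike, ¬newsletter send] ≈ 0.372

Under noisy-OR, P(traffic spike | causes) = 1 − (1−0.06)·∏(1−qᵢ) over the active causes.
Enumerate the 4 (viral social-media post, newsletter send) configurations and weight by the priors:
  P(traffic spike) = 0.06·0.936·0.447 + 0.8026·0.936·0.553 + 0.5206·0.064·0.447 + 0.899326·0.064·0.553
        = 0.025104 + 0.415432 + 0.014893 + 0.031829 = 0.487258
Keeping only the viral social-media post-present terms gives 0.046722, so
  P(viral social-media post | traffic spike) = 0.046722 / 0.487258 ≈ 0.096

Now also conditioning on newsletter send≠true:
Weight on viral social-media post=true, given the evidence: 0.5206·0.064 = 0.033318
Normalizer over all consistent configurations: 0.06·0.936 + 0.5206·0.064 = 0.089478
P(viral social-media post | traffic spike, ¬newsletter send) = 0.033318/0.089478 ≈ 0.372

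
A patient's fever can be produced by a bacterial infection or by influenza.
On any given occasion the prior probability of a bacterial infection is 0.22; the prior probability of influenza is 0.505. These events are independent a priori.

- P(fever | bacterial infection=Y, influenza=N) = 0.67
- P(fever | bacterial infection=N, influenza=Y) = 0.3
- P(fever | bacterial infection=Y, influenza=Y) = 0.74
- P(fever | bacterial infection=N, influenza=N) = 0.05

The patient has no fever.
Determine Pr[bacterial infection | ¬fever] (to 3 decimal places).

Pr[bacterial infection | ¬fever] ≈ 0.092

P(¬fever) = 0.95*0.78*0.495 + 0.7*0.78*0.505 + 0.33*0.22*0.495 + 0.26*0.22*0.505 = 0.366795 + 0.275730 + 0.035937 + 0.028886 = 0.707348
Restricting to configurations with bacterial infection present: 0.035937 + 0.028886 = 0.064823.
So P(bacterial infection | ¬fever) = 0.064823/0.707348 ≈ 0.092.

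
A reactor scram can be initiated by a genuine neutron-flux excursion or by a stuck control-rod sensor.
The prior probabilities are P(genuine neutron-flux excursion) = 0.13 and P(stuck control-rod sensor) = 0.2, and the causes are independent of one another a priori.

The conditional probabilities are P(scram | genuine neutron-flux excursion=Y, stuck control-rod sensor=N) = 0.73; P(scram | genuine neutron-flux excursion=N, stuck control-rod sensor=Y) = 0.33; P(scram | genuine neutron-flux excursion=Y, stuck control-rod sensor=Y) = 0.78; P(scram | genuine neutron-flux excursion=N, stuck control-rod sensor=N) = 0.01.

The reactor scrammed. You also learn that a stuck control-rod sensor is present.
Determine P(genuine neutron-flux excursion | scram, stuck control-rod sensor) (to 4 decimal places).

P(genuine neutron-flux excursion | scram, stuck control-rod sensor) ≈ 0.2610

For the numerator, keep only genuine neutron-flux excursion=true terms: 0.78·0.13 = 0.101400
Normalizer over all consistent configurations: 0.33·0.87 + 0.78·0.13 = 0.388500
P(genuine neutron-flux excursion | scram, stuck control-rod sensor) = 0.101400/0.388500 ≈ 0.2610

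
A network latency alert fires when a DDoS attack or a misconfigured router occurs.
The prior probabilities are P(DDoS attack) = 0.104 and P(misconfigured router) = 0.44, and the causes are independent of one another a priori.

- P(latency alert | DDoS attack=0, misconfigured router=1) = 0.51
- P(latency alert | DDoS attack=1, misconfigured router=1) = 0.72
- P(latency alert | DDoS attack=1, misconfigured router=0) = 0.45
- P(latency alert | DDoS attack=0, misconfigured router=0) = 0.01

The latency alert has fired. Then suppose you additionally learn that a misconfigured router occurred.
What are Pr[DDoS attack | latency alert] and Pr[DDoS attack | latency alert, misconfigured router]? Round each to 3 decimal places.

Numerator (weight on configurations with DDoS attack): 0.026208 + 0.032947 = 0.059155
The normalizing constant is 0.01×0.896×0.56 + 0.51×0.896×0.44 + 0.45×0.104×0.56 + 0.72×0.104×0.44 = 0.265235
Posterior = 0.059155 / 0.265235 ≈ 0.223

Now condition on the additional information:
Weight on DDoS attack=true, given the evidence: 0.72·0.104 = 0.074880
The normalizing constant is 0.51·0.896 + 0.72·0.104 = 0.531840
Posterior = 0.074880 / 0.531840 ≈ 0.141

Pr[DDoS attack | latency alert] ≈ 0.223; Pr[DDoS attack | latency alert, misconfigured router] ≈ 0.141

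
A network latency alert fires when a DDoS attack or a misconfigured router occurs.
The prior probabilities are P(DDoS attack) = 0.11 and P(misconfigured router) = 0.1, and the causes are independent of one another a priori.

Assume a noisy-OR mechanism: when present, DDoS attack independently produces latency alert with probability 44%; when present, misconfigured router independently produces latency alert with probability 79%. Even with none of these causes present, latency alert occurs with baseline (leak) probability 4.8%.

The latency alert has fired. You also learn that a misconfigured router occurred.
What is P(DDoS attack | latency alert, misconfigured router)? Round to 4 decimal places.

Under noisy-OR, P(latency alert | causes) = 1 − (1−0.048)·∏(1−qᵢ) over the active causes.
Sum P(latency alert|·) weighted by the priors over both values of DDoS attack:
  P(latency alert | misconfigured router) = 0.80008×0.89 + 0.888045×0.11
        = 0.712071 + 0.097685 = 0.809756
The terms with DDoS attack present sum to 0.097685, so
  P(DDoS attack | latency alert, misconfigured router) = 0.097685 / 0.809756 ≈ 0.1206

P(DDoS attack | latency alert, misconfigured router) ≈ 0.1206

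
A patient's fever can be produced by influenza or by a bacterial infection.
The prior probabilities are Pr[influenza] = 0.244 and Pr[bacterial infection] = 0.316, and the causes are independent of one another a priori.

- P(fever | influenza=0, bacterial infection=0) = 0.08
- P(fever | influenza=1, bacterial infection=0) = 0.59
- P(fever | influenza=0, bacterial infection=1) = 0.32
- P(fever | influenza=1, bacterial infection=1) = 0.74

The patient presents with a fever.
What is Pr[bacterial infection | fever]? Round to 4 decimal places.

Sum P(fever|·) weighted by the priors over the 4 (influenza, bacterial infection) configurations:
  P(fever) = 0.08*0.756*0.684 + 0.32*0.756*0.316 + 0.59*0.244*0.684 + 0.74*0.244*0.316
        = 0.041368 + 0.076447 + 0.098469 + 0.057057 = 0.273341
The terms with bacterial infection present sum to 0.133504, so
  P(bacterial infection | fever) = 0.133504 / 0.273341 ≈ 0.4884

Pr[bacterial infection | fever] ≈ 0.4884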